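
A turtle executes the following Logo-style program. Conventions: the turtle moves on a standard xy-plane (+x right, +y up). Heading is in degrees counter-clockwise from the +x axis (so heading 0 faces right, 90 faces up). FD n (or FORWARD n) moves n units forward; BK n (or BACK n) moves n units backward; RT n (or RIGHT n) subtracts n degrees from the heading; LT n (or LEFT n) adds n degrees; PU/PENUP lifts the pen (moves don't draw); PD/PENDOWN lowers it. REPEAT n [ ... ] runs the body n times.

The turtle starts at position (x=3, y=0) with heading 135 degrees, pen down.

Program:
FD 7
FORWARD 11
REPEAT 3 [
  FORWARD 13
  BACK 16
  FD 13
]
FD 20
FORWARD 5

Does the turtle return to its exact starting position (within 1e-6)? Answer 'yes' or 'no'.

Answer: no

Derivation:
Executing turtle program step by step:
Start: pos=(3,0), heading=135, pen down
FD 7: (3,0) -> (-1.95,4.95) [heading=135, draw]
FD 11: (-1.95,4.95) -> (-9.728,12.728) [heading=135, draw]
REPEAT 3 [
  -- iteration 1/3 --
  FD 13: (-9.728,12.728) -> (-18.92,21.92) [heading=135, draw]
  BK 16: (-18.92,21.92) -> (-7.607,10.607) [heading=135, draw]
  FD 13: (-7.607,10.607) -> (-16.799,19.799) [heading=135, draw]
  -- iteration 2/3 --
  FD 13: (-16.799,19.799) -> (-25.991,28.991) [heading=135, draw]
  BK 16: (-25.991,28.991) -> (-14.678,17.678) [heading=135, draw]
  FD 13: (-14.678,17.678) -> (-23.87,26.87) [heading=135, draw]
  -- iteration 3/3 --
  FD 13: (-23.87,26.87) -> (-33.062,36.062) [heading=135, draw]
  BK 16: (-33.062,36.062) -> (-21.749,24.749) [heading=135, draw]
  FD 13: (-21.749,24.749) -> (-30.941,33.941) [heading=135, draw]
]
FD 20: (-30.941,33.941) -> (-45.083,48.083) [heading=135, draw]
FD 5: (-45.083,48.083) -> (-48.619,51.619) [heading=135, draw]
Final: pos=(-48.619,51.619), heading=135, 13 segment(s) drawn

Start position: (3, 0)
Final position: (-48.619, 51.619)
Distance = 73; >= 1e-6 -> NOT closed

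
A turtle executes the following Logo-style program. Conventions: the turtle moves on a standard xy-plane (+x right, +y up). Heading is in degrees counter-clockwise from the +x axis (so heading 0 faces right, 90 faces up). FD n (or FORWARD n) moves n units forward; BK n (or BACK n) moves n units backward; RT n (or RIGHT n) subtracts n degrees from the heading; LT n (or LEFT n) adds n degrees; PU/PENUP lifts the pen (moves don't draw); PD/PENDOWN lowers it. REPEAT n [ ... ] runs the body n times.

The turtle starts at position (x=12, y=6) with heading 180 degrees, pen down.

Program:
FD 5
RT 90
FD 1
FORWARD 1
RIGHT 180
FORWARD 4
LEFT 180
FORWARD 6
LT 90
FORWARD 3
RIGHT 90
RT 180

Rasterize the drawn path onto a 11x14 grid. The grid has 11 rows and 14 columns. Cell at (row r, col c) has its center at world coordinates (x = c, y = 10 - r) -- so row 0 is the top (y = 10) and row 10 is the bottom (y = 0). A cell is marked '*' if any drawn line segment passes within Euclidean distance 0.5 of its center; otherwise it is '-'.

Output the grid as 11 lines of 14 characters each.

Answer: ----****------
-------*------
-------*------
-------*------
-------******-
-------*------
-------*------
--------------
--------------
--------------
--------------

Derivation:
Segment 0: (12,6) -> (7,6)
Segment 1: (7,6) -> (7,7)
Segment 2: (7,7) -> (7,8)
Segment 3: (7,8) -> (7,4)
Segment 4: (7,4) -> (7,10)
Segment 5: (7,10) -> (4,10)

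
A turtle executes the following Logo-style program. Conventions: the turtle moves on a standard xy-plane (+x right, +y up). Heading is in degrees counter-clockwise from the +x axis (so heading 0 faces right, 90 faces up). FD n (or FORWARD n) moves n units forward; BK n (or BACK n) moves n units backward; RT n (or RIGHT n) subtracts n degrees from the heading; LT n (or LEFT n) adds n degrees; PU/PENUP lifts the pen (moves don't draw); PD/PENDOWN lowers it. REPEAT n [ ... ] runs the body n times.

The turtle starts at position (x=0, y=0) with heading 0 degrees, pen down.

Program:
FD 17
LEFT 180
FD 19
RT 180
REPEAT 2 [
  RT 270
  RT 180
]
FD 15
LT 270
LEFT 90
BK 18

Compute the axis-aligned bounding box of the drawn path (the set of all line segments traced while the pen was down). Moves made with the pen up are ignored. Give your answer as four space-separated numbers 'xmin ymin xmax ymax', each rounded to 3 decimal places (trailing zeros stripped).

Answer: -17 0 17 0

Derivation:
Executing turtle program step by step:
Start: pos=(0,0), heading=0, pen down
FD 17: (0,0) -> (17,0) [heading=0, draw]
LT 180: heading 0 -> 180
FD 19: (17,0) -> (-2,0) [heading=180, draw]
RT 180: heading 180 -> 0
REPEAT 2 [
  -- iteration 1/2 --
  RT 270: heading 0 -> 90
  RT 180: heading 90 -> 270
  -- iteration 2/2 --
  RT 270: heading 270 -> 0
  RT 180: heading 0 -> 180
]
FD 15: (-2,0) -> (-17,0) [heading=180, draw]
LT 270: heading 180 -> 90
LT 90: heading 90 -> 180
BK 18: (-17,0) -> (1,0) [heading=180, draw]
Final: pos=(1,0), heading=180, 4 segment(s) drawn

Segment endpoints: x in {-17, -2, 0, 1, 17}, y in {0, 0, 0, 0}
xmin=-17, ymin=0, xmax=17, ymax=0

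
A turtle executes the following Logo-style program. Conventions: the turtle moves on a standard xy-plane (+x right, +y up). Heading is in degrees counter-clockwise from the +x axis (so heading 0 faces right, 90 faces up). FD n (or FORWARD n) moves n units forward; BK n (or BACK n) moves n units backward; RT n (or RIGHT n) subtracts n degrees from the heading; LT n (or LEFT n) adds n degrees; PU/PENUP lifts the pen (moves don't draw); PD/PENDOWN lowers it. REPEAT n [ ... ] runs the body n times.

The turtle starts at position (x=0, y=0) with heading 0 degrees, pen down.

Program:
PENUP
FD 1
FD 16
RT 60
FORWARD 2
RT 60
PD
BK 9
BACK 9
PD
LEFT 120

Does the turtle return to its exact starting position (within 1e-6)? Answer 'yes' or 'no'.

Executing turtle program step by step:
Start: pos=(0,0), heading=0, pen down
PU: pen up
FD 1: (0,0) -> (1,0) [heading=0, move]
FD 16: (1,0) -> (17,0) [heading=0, move]
RT 60: heading 0 -> 300
FD 2: (17,0) -> (18,-1.732) [heading=300, move]
RT 60: heading 300 -> 240
PD: pen down
BK 9: (18,-1.732) -> (22.5,6.062) [heading=240, draw]
BK 9: (22.5,6.062) -> (27,13.856) [heading=240, draw]
PD: pen down
LT 120: heading 240 -> 0
Final: pos=(27,13.856), heading=0, 2 segment(s) drawn

Start position: (0, 0)
Final position: (27, 13.856)
Distance = 30.348; >= 1e-6 -> NOT closed

Answer: no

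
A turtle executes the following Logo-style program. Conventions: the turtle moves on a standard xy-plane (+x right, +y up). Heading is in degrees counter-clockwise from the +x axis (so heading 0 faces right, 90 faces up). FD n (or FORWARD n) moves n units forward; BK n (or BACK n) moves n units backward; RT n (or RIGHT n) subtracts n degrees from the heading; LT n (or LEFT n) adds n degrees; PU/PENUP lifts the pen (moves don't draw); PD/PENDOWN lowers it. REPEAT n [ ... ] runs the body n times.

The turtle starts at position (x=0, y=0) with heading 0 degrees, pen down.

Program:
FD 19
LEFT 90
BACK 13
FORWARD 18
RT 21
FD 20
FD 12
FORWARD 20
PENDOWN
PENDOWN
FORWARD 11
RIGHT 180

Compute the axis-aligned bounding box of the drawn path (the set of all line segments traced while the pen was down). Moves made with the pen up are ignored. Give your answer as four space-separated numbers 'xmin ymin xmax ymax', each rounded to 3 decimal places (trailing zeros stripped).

Answer: 0 -13 41.577 63.816

Derivation:
Executing turtle program step by step:
Start: pos=(0,0), heading=0, pen down
FD 19: (0,0) -> (19,0) [heading=0, draw]
LT 90: heading 0 -> 90
BK 13: (19,0) -> (19,-13) [heading=90, draw]
FD 18: (19,-13) -> (19,5) [heading=90, draw]
RT 21: heading 90 -> 69
FD 20: (19,5) -> (26.167,23.672) [heading=69, draw]
FD 12: (26.167,23.672) -> (30.468,34.875) [heading=69, draw]
FD 20: (30.468,34.875) -> (37.635,53.546) [heading=69, draw]
PD: pen down
PD: pen down
FD 11: (37.635,53.546) -> (41.577,63.816) [heading=69, draw]
RT 180: heading 69 -> 249
Final: pos=(41.577,63.816), heading=249, 7 segment(s) drawn

Segment endpoints: x in {0, 19, 26.167, 30.468, 37.635, 41.577}, y in {-13, 0, 5, 23.672, 34.875, 53.546, 63.816}
xmin=0, ymin=-13, xmax=41.577, ymax=63.816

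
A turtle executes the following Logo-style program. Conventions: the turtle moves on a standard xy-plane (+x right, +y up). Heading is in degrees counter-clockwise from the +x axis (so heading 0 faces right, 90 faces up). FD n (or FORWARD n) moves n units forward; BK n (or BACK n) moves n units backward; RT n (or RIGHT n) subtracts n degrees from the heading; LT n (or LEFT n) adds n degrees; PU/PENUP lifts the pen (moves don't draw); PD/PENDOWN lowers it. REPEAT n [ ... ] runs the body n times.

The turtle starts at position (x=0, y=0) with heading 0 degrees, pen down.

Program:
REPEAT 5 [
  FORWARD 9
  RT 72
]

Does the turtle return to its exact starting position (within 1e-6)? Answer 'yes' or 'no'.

Answer: yes

Derivation:
Executing turtle program step by step:
Start: pos=(0,0), heading=0, pen down
REPEAT 5 [
  -- iteration 1/5 --
  FD 9: (0,0) -> (9,0) [heading=0, draw]
  RT 72: heading 0 -> 288
  -- iteration 2/5 --
  FD 9: (9,0) -> (11.781,-8.56) [heading=288, draw]
  RT 72: heading 288 -> 216
  -- iteration 3/5 --
  FD 9: (11.781,-8.56) -> (4.5,-13.85) [heading=216, draw]
  RT 72: heading 216 -> 144
  -- iteration 4/5 --
  FD 9: (4.5,-13.85) -> (-2.781,-8.56) [heading=144, draw]
  RT 72: heading 144 -> 72
  -- iteration 5/5 --
  FD 9: (-2.781,-8.56) -> (0,0) [heading=72, draw]
  RT 72: heading 72 -> 0
]
Final: pos=(0,0), heading=0, 5 segment(s) drawn

Start position: (0, 0)
Final position: (0, 0)
Distance = 0; < 1e-6 -> CLOSED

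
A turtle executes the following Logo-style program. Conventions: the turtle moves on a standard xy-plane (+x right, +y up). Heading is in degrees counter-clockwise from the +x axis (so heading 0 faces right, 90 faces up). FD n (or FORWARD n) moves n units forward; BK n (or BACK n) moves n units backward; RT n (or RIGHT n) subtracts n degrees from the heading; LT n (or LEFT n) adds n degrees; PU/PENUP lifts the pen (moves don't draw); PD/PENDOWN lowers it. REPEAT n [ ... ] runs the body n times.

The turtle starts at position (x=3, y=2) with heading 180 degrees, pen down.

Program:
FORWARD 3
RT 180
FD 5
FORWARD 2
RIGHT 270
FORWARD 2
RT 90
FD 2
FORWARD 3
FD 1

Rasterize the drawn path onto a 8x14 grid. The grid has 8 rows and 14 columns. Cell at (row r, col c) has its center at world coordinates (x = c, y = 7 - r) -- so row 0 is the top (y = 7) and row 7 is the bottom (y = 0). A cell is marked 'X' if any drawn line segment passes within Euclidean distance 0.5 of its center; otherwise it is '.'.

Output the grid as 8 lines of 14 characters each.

Answer: ..............
..............
..............
.......XXXXXXX
.......X......
XXXXXXXX......
..............
..............

Derivation:
Segment 0: (3,2) -> (0,2)
Segment 1: (0,2) -> (5,2)
Segment 2: (5,2) -> (7,2)
Segment 3: (7,2) -> (7,4)
Segment 4: (7,4) -> (9,4)
Segment 5: (9,4) -> (12,4)
Segment 6: (12,4) -> (13,4)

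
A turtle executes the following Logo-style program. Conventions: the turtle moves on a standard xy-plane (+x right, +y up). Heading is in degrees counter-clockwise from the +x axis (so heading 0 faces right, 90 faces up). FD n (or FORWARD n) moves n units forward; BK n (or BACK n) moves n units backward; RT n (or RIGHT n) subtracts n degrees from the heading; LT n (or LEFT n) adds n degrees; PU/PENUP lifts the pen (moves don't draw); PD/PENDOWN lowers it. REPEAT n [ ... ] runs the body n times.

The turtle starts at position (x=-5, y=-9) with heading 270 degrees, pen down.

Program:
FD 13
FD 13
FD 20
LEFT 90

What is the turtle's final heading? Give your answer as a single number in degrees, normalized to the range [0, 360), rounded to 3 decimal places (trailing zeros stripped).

Answer: 0

Derivation:
Executing turtle program step by step:
Start: pos=(-5,-9), heading=270, pen down
FD 13: (-5,-9) -> (-5,-22) [heading=270, draw]
FD 13: (-5,-22) -> (-5,-35) [heading=270, draw]
FD 20: (-5,-35) -> (-5,-55) [heading=270, draw]
LT 90: heading 270 -> 0
Final: pos=(-5,-55), heading=0, 3 segment(s) drawn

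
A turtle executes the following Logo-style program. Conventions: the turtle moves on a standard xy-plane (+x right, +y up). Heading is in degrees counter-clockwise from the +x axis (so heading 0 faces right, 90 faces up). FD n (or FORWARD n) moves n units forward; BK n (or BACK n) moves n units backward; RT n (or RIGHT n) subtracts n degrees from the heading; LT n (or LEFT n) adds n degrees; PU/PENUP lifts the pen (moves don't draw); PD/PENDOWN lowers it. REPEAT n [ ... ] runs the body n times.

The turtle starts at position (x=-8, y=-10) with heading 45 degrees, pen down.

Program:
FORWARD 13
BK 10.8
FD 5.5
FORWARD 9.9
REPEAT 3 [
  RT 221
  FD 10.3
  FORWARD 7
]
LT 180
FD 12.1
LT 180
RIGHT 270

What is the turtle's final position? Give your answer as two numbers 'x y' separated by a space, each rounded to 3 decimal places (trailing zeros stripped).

Executing turtle program step by step:
Start: pos=(-8,-10), heading=45, pen down
FD 13: (-8,-10) -> (1.192,-0.808) [heading=45, draw]
BK 10.8: (1.192,-0.808) -> (-6.444,-8.444) [heading=45, draw]
FD 5.5: (-6.444,-8.444) -> (-2.555,-4.555) [heading=45, draw]
FD 9.9: (-2.555,-4.555) -> (4.445,2.445) [heading=45, draw]
REPEAT 3 [
  -- iteration 1/3 --
  RT 221: heading 45 -> 184
  FD 10.3: (4.445,2.445) -> (-5.83,1.727) [heading=184, draw]
  FD 7: (-5.83,1.727) -> (-12.813,1.238) [heading=184, draw]
  -- iteration 2/3 --
  RT 221: heading 184 -> 323
  FD 10.3: (-12.813,1.238) -> (-4.587,-4.96) [heading=323, draw]
  FD 7: (-4.587,-4.96) -> (1.004,-9.173) [heading=323, draw]
  -- iteration 3/3 --
  RT 221: heading 323 -> 102
  FD 10.3: (1.004,-9.173) -> (-1.138,0.902) [heading=102, draw]
  FD 7: (-1.138,0.902) -> (-2.593,7.749) [heading=102, draw]
]
LT 180: heading 102 -> 282
FD 12.1: (-2.593,7.749) -> (-0.078,-4.087) [heading=282, draw]
LT 180: heading 282 -> 102
RT 270: heading 102 -> 192
Final: pos=(-0.078,-4.087), heading=192, 11 segment(s) drawn

Answer: -0.078 -4.087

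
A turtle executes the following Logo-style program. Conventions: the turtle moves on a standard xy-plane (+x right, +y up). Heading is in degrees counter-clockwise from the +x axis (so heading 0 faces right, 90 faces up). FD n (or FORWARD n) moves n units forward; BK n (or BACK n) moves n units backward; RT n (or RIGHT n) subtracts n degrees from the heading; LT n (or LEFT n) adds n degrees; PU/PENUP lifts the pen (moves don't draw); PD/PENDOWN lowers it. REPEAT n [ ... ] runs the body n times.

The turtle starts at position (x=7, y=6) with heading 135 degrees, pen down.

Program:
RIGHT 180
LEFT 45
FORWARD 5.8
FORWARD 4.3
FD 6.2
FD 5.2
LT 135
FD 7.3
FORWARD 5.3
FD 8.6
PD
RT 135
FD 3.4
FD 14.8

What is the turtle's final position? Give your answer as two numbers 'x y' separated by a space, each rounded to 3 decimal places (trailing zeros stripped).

Executing turtle program step by step:
Start: pos=(7,6), heading=135, pen down
RT 180: heading 135 -> 315
LT 45: heading 315 -> 0
FD 5.8: (7,6) -> (12.8,6) [heading=0, draw]
FD 4.3: (12.8,6) -> (17.1,6) [heading=0, draw]
FD 6.2: (17.1,6) -> (23.3,6) [heading=0, draw]
FD 5.2: (23.3,6) -> (28.5,6) [heading=0, draw]
LT 135: heading 0 -> 135
FD 7.3: (28.5,6) -> (23.338,11.162) [heading=135, draw]
FD 5.3: (23.338,11.162) -> (19.59,14.91) [heading=135, draw]
FD 8.6: (19.59,14.91) -> (13.509,20.991) [heading=135, draw]
PD: pen down
RT 135: heading 135 -> 0
FD 3.4: (13.509,20.991) -> (16.909,20.991) [heading=0, draw]
FD 14.8: (16.909,20.991) -> (31.709,20.991) [heading=0, draw]
Final: pos=(31.709,20.991), heading=0, 9 segment(s) drawn

Answer: 31.709 20.991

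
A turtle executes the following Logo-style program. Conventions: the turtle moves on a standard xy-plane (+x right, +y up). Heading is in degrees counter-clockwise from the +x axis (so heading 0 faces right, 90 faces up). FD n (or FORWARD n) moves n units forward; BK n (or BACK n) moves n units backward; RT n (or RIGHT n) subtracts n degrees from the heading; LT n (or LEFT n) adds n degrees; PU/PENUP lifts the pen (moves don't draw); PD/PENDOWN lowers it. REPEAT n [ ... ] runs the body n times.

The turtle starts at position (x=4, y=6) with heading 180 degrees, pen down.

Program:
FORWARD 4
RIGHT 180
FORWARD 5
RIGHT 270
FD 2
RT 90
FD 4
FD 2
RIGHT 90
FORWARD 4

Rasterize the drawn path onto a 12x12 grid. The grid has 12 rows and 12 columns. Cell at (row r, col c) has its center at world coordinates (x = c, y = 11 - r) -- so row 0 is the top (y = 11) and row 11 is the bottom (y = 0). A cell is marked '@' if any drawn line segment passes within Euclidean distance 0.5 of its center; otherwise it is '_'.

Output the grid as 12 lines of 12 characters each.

Answer: ____________
____________
____________
_____@@@@@@@
_____@_____@
@@@@@@_____@
___________@
___________@
____________
____________
____________
____________

Derivation:
Segment 0: (4,6) -> (0,6)
Segment 1: (0,6) -> (5,6)
Segment 2: (5,6) -> (5,8)
Segment 3: (5,8) -> (9,8)
Segment 4: (9,8) -> (11,8)
Segment 5: (11,8) -> (11,4)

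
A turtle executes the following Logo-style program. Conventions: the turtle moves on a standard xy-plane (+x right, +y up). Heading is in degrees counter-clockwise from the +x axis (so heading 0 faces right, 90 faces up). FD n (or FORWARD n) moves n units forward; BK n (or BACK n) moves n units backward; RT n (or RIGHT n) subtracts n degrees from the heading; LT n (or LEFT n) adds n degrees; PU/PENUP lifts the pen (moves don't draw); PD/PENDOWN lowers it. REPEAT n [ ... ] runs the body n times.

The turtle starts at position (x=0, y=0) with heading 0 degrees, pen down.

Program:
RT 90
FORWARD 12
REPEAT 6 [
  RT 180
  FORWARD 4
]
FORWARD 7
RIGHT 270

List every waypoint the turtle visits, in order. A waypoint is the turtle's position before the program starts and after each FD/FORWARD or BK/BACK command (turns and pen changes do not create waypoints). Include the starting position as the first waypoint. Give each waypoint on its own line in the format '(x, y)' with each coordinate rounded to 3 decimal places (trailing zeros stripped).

Answer: (0, 0)
(0, -12)
(0, -8)
(0, -12)
(0, -8)
(0, -12)
(0, -8)
(0, -12)
(0, -19)

Derivation:
Executing turtle program step by step:
Start: pos=(0,0), heading=0, pen down
RT 90: heading 0 -> 270
FD 12: (0,0) -> (0,-12) [heading=270, draw]
REPEAT 6 [
  -- iteration 1/6 --
  RT 180: heading 270 -> 90
  FD 4: (0,-12) -> (0,-8) [heading=90, draw]
  -- iteration 2/6 --
  RT 180: heading 90 -> 270
  FD 4: (0,-8) -> (0,-12) [heading=270, draw]
  -- iteration 3/6 --
  RT 180: heading 270 -> 90
  FD 4: (0,-12) -> (0,-8) [heading=90, draw]
  -- iteration 4/6 --
  RT 180: heading 90 -> 270
  FD 4: (0,-8) -> (0,-12) [heading=270, draw]
  -- iteration 5/6 --
  RT 180: heading 270 -> 90
  FD 4: (0,-12) -> (0,-8) [heading=90, draw]
  -- iteration 6/6 --
  RT 180: heading 90 -> 270
  FD 4: (0,-8) -> (0,-12) [heading=270, draw]
]
FD 7: (0,-12) -> (0,-19) [heading=270, draw]
RT 270: heading 270 -> 0
Final: pos=(0,-19), heading=0, 8 segment(s) drawn
Waypoints (9 total):
(0, 0)
(0, -12)
(0, -8)
(0, -12)
(0, -8)
(0, -12)
(0, -8)
(0, -12)
(0, -19)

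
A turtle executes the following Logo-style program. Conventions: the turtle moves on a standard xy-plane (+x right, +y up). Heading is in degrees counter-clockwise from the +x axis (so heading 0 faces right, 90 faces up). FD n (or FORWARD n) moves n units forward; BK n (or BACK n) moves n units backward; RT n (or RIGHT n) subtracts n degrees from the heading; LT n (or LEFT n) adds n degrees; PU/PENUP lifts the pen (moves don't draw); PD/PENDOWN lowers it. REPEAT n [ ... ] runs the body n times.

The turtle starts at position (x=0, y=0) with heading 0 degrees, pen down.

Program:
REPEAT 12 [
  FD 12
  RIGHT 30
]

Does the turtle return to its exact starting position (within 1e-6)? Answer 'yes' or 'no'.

Executing turtle program step by step:
Start: pos=(0,0), heading=0, pen down
REPEAT 12 [
  -- iteration 1/12 --
  FD 12: (0,0) -> (12,0) [heading=0, draw]
  RT 30: heading 0 -> 330
  -- iteration 2/12 --
  FD 12: (12,0) -> (22.392,-6) [heading=330, draw]
  RT 30: heading 330 -> 300
  -- iteration 3/12 --
  FD 12: (22.392,-6) -> (28.392,-16.392) [heading=300, draw]
  RT 30: heading 300 -> 270
  -- iteration 4/12 --
  FD 12: (28.392,-16.392) -> (28.392,-28.392) [heading=270, draw]
  RT 30: heading 270 -> 240
  -- iteration 5/12 --
  FD 12: (28.392,-28.392) -> (22.392,-38.785) [heading=240, draw]
  RT 30: heading 240 -> 210
  -- iteration 6/12 --
  FD 12: (22.392,-38.785) -> (12,-44.785) [heading=210, draw]
  RT 30: heading 210 -> 180
  -- iteration 7/12 --
  FD 12: (12,-44.785) -> (0,-44.785) [heading=180, draw]
  RT 30: heading 180 -> 150
  -- iteration 8/12 --
  FD 12: (0,-44.785) -> (-10.392,-38.785) [heading=150, draw]
  RT 30: heading 150 -> 120
  -- iteration 9/12 --
  FD 12: (-10.392,-38.785) -> (-16.392,-28.392) [heading=120, draw]
  RT 30: heading 120 -> 90
  -- iteration 10/12 --
  FD 12: (-16.392,-28.392) -> (-16.392,-16.392) [heading=90, draw]
  RT 30: heading 90 -> 60
  -- iteration 11/12 --
  FD 12: (-16.392,-16.392) -> (-10.392,-6) [heading=60, draw]
  RT 30: heading 60 -> 30
  -- iteration 12/12 --
  FD 12: (-10.392,-6) -> (0,0) [heading=30, draw]
  RT 30: heading 30 -> 0
]
Final: pos=(0,0), heading=0, 12 segment(s) drawn

Start position: (0, 0)
Final position: (0, 0)
Distance = 0; < 1e-6 -> CLOSED

Answer: yes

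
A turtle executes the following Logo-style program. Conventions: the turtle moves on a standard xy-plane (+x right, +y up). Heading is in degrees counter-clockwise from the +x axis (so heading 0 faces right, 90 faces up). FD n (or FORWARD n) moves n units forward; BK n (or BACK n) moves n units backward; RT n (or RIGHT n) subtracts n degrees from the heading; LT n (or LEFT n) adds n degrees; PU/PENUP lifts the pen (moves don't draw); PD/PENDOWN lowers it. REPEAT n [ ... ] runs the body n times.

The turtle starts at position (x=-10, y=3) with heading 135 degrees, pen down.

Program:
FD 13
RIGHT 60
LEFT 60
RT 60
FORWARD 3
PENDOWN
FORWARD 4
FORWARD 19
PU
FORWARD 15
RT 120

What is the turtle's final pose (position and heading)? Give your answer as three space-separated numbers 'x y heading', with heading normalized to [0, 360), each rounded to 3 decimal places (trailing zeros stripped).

Executing turtle program step by step:
Start: pos=(-10,3), heading=135, pen down
FD 13: (-10,3) -> (-19.192,12.192) [heading=135, draw]
RT 60: heading 135 -> 75
LT 60: heading 75 -> 135
RT 60: heading 135 -> 75
FD 3: (-19.192,12.192) -> (-18.416,15.09) [heading=75, draw]
PD: pen down
FD 4: (-18.416,15.09) -> (-17.381,18.954) [heading=75, draw]
FD 19: (-17.381,18.954) -> (-12.463,37.306) [heading=75, draw]
PU: pen up
FD 15: (-12.463,37.306) -> (-8.581,51.795) [heading=75, move]
RT 120: heading 75 -> 315
Final: pos=(-8.581,51.795), heading=315, 4 segment(s) drawn

Answer: -8.581 51.795 315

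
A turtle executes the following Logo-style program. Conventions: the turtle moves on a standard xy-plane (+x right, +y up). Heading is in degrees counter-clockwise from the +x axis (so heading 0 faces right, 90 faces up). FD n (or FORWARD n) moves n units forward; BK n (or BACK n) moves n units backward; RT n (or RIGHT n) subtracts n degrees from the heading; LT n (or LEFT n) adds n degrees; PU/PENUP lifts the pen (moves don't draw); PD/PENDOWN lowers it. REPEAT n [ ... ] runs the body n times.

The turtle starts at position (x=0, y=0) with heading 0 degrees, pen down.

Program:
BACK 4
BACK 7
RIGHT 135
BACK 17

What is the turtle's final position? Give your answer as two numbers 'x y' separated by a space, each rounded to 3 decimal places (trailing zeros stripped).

Executing turtle program step by step:
Start: pos=(0,0), heading=0, pen down
BK 4: (0,0) -> (-4,0) [heading=0, draw]
BK 7: (-4,0) -> (-11,0) [heading=0, draw]
RT 135: heading 0 -> 225
BK 17: (-11,0) -> (1.021,12.021) [heading=225, draw]
Final: pos=(1.021,12.021), heading=225, 3 segment(s) drawn

Answer: 1.021 12.021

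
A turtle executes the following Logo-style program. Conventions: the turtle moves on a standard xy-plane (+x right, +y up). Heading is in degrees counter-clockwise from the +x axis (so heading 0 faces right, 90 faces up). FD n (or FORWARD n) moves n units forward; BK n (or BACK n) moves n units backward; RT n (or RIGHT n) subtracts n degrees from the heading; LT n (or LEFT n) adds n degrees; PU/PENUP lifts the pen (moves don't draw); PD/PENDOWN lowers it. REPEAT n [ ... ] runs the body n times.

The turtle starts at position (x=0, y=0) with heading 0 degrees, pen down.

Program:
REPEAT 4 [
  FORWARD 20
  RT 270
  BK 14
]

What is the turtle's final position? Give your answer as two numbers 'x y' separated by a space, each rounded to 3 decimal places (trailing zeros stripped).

Answer: 0 0

Derivation:
Executing turtle program step by step:
Start: pos=(0,0), heading=0, pen down
REPEAT 4 [
  -- iteration 1/4 --
  FD 20: (0,0) -> (20,0) [heading=0, draw]
  RT 270: heading 0 -> 90
  BK 14: (20,0) -> (20,-14) [heading=90, draw]
  -- iteration 2/4 --
  FD 20: (20,-14) -> (20,6) [heading=90, draw]
  RT 270: heading 90 -> 180
  BK 14: (20,6) -> (34,6) [heading=180, draw]
  -- iteration 3/4 --
  FD 20: (34,6) -> (14,6) [heading=180, draw]
  RT 270: heading 180 -> 270
  BK 14: (14,6) -> (14,20) [heading=270, draw]
  -- iteration 4/4 --
  FD 20: (14,20) -> (14,0) [heading=270, draw]
  RT 270: heading 270 -> 0
  BK 14: (14,0) -> (0,0) [heading=0, draw]
]
Final: pos=(0,0), heading=0, 8 segment(s) drawn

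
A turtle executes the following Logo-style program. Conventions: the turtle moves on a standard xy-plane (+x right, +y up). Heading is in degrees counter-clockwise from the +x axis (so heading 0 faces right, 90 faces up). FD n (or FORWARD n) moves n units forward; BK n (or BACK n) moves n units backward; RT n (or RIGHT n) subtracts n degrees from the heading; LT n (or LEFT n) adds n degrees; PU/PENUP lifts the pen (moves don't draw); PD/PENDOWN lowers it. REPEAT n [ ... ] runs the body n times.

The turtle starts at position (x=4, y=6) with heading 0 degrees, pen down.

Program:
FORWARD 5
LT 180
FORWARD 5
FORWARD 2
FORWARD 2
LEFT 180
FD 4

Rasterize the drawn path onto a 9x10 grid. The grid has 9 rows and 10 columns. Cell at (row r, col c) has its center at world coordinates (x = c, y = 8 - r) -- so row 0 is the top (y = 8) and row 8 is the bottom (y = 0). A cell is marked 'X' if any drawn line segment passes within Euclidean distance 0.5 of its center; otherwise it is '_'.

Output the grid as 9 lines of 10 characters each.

Answer: __________
__________
XXXXXXXXXX
__________
__________
__________
__________
__________
__________

Derivation:
Segment 0: (4,6) -> (9,6)
Segment 1: (9,6) -> (4,6)
Segment 2: (4,6) -> (2,6)
Segment 3: (2,6) -> (0,6)
Segment 4: (0,6) -> (4,6)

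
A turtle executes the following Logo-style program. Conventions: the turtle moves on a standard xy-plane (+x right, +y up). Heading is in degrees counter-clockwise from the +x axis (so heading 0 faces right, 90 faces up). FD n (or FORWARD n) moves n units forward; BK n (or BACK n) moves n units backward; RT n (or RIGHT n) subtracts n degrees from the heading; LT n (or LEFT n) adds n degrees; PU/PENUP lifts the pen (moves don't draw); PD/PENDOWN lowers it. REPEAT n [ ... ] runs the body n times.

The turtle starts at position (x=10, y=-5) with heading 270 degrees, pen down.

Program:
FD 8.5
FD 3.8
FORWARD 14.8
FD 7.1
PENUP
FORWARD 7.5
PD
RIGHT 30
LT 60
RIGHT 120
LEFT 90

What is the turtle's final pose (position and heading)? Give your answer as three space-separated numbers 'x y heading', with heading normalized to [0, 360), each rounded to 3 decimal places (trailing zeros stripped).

Executing turtle program step by step:
Start: pos=(10,-5), heading=270, pen down
FD 8.5: (10,-5) -> (10,-13.5) [heading=270, draw]
FD 3.8: (10,-13.5) -> (10,-17.3) [heading=270, draw]
FD 14.8: (10,-17.3) -> (10,-32.1) [heading=270, draw]
FD 7.1: (10,-32.1) -> (10,-39.2) [heading=270, draw]
PU: pen up
FD 7.5: (10,-39.2) -> (10,-46.7) [heading=270, move]
PD: pen down
RT 30: heading 270 -> 240
LT 60: heading 240 -> 300
RT 120: heading 300 -> 180
LT 90: heading 180 -> 270
Final: pos=(10,-46.7), heading=270, 4 segment(s) drawn

Answer: 10 -46.7 270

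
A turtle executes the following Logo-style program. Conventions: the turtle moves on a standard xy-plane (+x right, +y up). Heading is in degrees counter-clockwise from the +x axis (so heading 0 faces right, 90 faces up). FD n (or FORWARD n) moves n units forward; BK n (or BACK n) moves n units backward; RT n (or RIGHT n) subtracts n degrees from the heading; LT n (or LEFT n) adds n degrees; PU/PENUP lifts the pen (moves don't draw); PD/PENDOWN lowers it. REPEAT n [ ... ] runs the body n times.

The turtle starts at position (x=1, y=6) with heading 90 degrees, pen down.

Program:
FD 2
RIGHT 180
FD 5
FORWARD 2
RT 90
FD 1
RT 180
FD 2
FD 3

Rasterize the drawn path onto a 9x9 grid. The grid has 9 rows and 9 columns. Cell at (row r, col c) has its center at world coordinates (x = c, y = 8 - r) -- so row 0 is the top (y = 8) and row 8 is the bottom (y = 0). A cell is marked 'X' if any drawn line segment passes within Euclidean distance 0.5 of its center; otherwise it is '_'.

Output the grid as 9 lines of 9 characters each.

Answer: _X_______
_X_______
_X_______
_X_______
_X_______
_X_______
_X_______
XXXXXX___
_________

Derivation:
Segment 0: (1,6) -> (1,8)
Segment 1: (1,8) -> (1,3)
Segment 2: (1,3) -> (1,1)
Segment 3: (1,1) -> (0,1)
Segment 4: (0,1) -> (2,1)
Segment 5: (2,1) -> (5,1)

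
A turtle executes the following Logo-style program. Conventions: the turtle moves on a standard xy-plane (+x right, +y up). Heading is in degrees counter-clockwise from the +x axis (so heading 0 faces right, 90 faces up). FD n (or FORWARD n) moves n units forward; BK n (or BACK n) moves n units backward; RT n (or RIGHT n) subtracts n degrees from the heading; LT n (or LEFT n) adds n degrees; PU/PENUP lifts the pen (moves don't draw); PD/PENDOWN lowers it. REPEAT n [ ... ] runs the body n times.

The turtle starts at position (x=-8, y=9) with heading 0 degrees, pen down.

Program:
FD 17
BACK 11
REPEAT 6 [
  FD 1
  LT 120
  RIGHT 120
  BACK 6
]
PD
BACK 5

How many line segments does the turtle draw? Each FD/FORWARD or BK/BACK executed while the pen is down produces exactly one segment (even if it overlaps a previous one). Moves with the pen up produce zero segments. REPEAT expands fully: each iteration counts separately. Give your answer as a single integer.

Answer: 15

Derivation:
Executing turtle program step by step:
Start: pos=(-8,9), heading=0, pen down
FD 17: (-8,9) -> (9,9) [heading=0, draw]
BK 11: (9,9) -> (-2,9) [heading=0, draw]
REPEAT 6 [
  -- iteration 1/6 --
  FD 1: (-2,9) -> (-1,9) [heading=0, draw]
  LT 120: heading 0 -> 120
  RT 120: heading 120 -> 0
  BK 6: (-1,9) -> (-7,9) [heading=0, draw]
  -- iteration 2/6 --
  FD 1: (-7,9) -> (-6,9) [heading=0, draw]
  LT 120: heading 0 -> 120
  RT 120: heading 120 -> 0
  BK 6: (-6,9) -> (-12,9) [heading=0, draw]
  -- iteration 3/6 --
  FD 1: (-12,9) -> (-11,9) [heading=0, draw]
  LT 120: heading 0 -> 120
  RT 120: heading 120 -> 0
  BK 6: (-11,9) -> (-17,9) [heading=0, draw]
  -- iteration 4/6 --
  FD 1: (-17,9) -> (-16,9) [heading=0, draw]
  LT 120: heading 0 -> 120
  RT 120: heading 120 -> 0
  BK 6: (-16,9) -> (-22,9) [heading=0, draw]
  -- iteration 5/6 --
  FD 1: (-22,9) -> (-21,9) [heading=0, draw]
  LT 120: heading 0 -> 120
  RT 120: heading 120 -> 0
  BK 6: (-21,9) -> (-27,9) [heading=0, draw]
  -- iteration 6/6 --
  FD 1: (-27,9) -> (-26,9) [heading=0, draw]
  LT 120: heading 0 -> 120
  RT 120: heading 120 -> 0
  BK 6: (-26,9) -> (-32,9) [heading=0, draw]
]
PD: pen down
BK 5: (-32,9) -> (-37,9) [heading=0, draw]
Final: pos=(-37,9), heading=0, 15 segment(s) drawn
Segments drawn: 15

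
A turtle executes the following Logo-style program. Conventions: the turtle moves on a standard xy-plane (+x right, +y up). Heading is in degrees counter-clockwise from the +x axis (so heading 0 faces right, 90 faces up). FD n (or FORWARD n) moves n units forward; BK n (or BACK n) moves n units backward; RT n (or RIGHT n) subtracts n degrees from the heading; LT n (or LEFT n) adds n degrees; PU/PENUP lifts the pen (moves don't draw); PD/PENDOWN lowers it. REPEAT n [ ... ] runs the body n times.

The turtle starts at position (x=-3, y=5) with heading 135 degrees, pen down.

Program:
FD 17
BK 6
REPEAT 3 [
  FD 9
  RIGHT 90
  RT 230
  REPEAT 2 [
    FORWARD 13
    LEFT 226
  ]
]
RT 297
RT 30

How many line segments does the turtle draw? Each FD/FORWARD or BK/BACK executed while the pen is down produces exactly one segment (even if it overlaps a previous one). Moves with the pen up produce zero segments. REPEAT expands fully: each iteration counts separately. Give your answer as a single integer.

Answer: 11

Derivation:
Executing turtle program step by step:
Start: pos=(-3,5), heading=135, pen down
FD 17: (-3,5) -> (-15.021,17.021) [heading=135, draw]
BK 6: (-15.021,17.021) -> (-10.778,12.778) [heading=135, draw]
REPEAT 3 [
  -- iteration 1/3 --
  FD 9: (-10.778,12.778) -> (-17.142,19.142) [heading=135, draw]
  RT 90: heading 135 -> 45
  RT 230: heading 45 -> 175
  REPEAT 2 [
    -- iteration 1/2 --
    FD 13: (-17.142,19.142) -> (-30.093,20.275) [heading=175, draw]
    LT 226: heading 175 -> 41
    -- iteration 2/2 --
    FD 13: (-30.093,20.275) -> (-20.281,28.804) [heading=41, draw]
    LT 226: heading 41 -> 267
  ]
  -- iteration 2/3 --
  FD 9: (-20.281,28.804) -> (-20.752,19.816) [heading=267, draw]
  RT 90: heading 267 -> 177
  RT 230: heading 177 -> 307
  REPEAT 2 [
    -- iteration 1/2 --
    FD 13: (-20.752,19.816) -> (-12.929,9.434) [heading=307, draw]
    LT 226: heading 307 -> 173
    -- iteration 2/2 --
    FD 13: (-12.929,9.434) -> (-25.832,11.018) [heading=173, draw]
    LT 226: heading 173 -> 39
  ]
  -- iteration 3/3 --
  FD 9: (-25.832,11.018) -> (-18.838,16.682) [heading=39, draw]
  RT 90: heading 39 -> 309
  RT 230: heading 309 -> 79
  REPEAT 2 [
    -- iteration 1/2 --
    FD 13: (-18.838,16.682) -> (-16.357,29.443) [heading=79, draw]
    LT 226: heading 79 -> 305
    -- iteration 2/2 --
    FD 13: (-16.357,29.443) -> (-8.901,18.794) [heading=305, draw]
    LT 226: heading 305 -> 171
  ]
]
RT 297: heading 171 -> 234
RT 30: heading 234 -> 204
Final: pos=(-8.901,18.794), heading=204, 11 segment(s) drawn
Segments drawn: 11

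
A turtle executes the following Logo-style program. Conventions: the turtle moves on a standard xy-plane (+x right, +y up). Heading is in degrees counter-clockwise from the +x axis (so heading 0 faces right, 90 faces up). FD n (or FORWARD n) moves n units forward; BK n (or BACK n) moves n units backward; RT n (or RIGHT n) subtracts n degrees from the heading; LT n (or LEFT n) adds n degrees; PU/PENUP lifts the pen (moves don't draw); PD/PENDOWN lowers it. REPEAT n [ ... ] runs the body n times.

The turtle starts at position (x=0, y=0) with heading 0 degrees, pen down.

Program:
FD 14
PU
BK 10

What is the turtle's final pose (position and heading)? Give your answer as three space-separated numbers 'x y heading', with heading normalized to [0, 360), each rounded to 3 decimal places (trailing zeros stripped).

Executing turtle program step by step:
Start: pos=(0,0), heading=0, pen down
FD 14: (0,0) -> (14,0) [heading=0, draw]
PU: pen up
BK 10: (14,0) -> (4,0) [heading=0, move]
Final: pos=(4,0), heading=0, 1 segment(s) drawn

Answer: 4 0 0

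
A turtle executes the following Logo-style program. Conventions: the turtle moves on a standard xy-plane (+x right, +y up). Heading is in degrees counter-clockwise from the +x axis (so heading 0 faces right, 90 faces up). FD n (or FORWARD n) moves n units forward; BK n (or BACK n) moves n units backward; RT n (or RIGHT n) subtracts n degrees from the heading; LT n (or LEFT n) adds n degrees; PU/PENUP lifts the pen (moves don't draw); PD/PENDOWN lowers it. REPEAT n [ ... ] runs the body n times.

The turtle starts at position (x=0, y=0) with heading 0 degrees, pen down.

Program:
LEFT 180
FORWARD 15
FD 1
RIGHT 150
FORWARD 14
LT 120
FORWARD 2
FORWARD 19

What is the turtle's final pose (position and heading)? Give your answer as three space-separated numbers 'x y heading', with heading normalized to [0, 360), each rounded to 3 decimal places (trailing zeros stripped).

Answer: -22.062 17.5 150

Derivation:
Executing turtle program step by step:
Start: pos=(0,0), heading=0, pen down
LT 180: heading 0 -> 180
FD 15: (0,0) -> (-15,0) [heading=180, draw]
FD 1: (-15,0) -> (-16,0) [heading=180, draw]
RT 150: heading 180 -> 30
FD 14: (-16,0) -> (-3.876,7) [heading=30, draw]
LT 120: heading 30 -> 150
FD 2: (-3.876,7) -> (-5.608,8) [heading=150, draw]
FD 19: (-5.608,8) -> (-22.062,17.5) [heading=150, draw]
Final: pos=(-22.062,17.5), heading=150, 5 segment(s) drawn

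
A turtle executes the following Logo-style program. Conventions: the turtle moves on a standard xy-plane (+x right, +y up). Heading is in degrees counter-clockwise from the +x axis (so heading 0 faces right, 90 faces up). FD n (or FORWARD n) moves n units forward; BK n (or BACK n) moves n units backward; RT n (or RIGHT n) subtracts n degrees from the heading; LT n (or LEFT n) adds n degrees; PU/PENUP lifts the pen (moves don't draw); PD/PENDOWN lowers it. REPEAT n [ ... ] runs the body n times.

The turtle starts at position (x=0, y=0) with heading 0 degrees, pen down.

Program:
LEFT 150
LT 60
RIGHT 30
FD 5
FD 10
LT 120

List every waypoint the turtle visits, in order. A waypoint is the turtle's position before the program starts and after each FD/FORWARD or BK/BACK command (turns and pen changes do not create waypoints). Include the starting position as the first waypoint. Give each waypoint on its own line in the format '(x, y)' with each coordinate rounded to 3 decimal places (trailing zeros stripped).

Answer: (0, 0)
(-5, 0)
(-15, 0)

Derivation:
Executing turtle program step by step:
Start: pos=(0,0), heading=0, pen down
LT 150: heading 0 -> 150
LT 60: heading 150 -> 210
RT 30: heading 210 -> 180
FD 5: (0,0) -> (-5,0) [heading=180, draw]
FD 10: (-5,0) -> (-15,0) [heading=180, draw]
LT 120: heading 180 -> 300
Final: pos=(-15,0), heading=300, 2 segment(s) drawn
Waypoints (3 total):
(0, 0)
(-5, 0)
(-15, 0)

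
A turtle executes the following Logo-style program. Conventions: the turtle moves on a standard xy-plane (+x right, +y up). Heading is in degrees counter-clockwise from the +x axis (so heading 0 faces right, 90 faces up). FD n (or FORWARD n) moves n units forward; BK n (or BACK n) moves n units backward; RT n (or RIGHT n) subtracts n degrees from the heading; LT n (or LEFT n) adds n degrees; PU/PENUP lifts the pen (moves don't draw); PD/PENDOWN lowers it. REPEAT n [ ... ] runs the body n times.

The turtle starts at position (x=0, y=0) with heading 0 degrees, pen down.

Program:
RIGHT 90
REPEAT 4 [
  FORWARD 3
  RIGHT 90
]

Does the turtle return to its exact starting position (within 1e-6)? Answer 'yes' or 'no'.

Answer: yes

Derivation:
Executing turtle program step by step:
Start: pos=(0,0), heading=0, pen down
RT 90: heading 0 -> 270
REPEAT 4 [
  -- iteration 1/4 --
  FD 3: (0,0) -> (0,-3) [heading=270, draw]
  RT 90: heading 270 -> 180
  -- iteration 2/4 --
  FD 3: (0,-3) -> (-3,-3) [heading=180, draw]
  RT 90: heading 180 -> 90
  -- iteration 3/4 --
  FD 3: (-3,-3) -> (-3,0) [heading=90, draw]
  RT 90: heading 90 -> 0
  -- iteration 4/4 --
  FD 3: (-3,0) -> (0,0) [heading=0, draw]
  RT 90: heading 0 -> 270
]
Final: pos=(0,0), heading=270, 4 segment(s) drawn

Start position: (0, 0)
Final position: (0, 0)
Distance = 0; < 1e-6 -> CLOSED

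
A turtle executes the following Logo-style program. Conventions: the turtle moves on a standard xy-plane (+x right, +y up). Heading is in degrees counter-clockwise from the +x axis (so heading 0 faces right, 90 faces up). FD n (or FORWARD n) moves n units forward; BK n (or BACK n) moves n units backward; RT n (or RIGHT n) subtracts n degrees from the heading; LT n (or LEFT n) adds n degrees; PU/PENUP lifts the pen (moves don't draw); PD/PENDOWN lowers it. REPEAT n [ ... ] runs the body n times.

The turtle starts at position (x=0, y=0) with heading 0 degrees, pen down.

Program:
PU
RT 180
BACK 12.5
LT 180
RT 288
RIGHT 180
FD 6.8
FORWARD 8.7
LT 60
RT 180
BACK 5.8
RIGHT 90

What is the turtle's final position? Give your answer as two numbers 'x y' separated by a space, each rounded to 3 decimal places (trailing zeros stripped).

Answer: 11.591 -19.052

Derivation:
Executing turtle program step by step:
Start: pos=(0,0), heading=0, pen down
PU: pen up
RT 180: heading 0 -> 180
BK 12.5: (0,0) -> (12.5,0) [heading=180, move]
LT 180: heading 180 -> 0
RT 288: heading 0 -> 72
RT 180: heading 72 -> 252
FD 6.8: (12.5,0) -> (10.399,-6.467) [heading=252, move]
FD 8.7: (10.399,-6.467) -> (7.71,-14.741) [heading=252, move]
LT 60: heading 252 -> 312
RT 180: heading 312 -> 132
BK 5.8: (7.71,-14.741) -> (11.591,-19.052) [heading=132, move]
RT 90: heading 132 -> 42
Final: pos=(11.591,-19.052), heading=42, 0 segment(s) drawn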